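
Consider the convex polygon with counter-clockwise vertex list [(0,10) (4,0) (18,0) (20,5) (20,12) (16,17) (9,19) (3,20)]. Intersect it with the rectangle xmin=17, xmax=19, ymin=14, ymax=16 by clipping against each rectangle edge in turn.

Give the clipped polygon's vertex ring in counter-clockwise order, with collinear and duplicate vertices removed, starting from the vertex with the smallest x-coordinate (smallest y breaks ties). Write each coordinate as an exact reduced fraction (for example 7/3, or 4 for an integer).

1. After x ≥ 17: [(17,0) (18,0) (20,5) (20,12) (17,63/4)]
2. After x ≤ 19: [(17,0) (18,0) (19,5/2) (19,53/4) (17,63/4)]
3. After y ≥ 14: [(17,14) (92/5,14) (17,63/4)]
4. After y ≤ 16: [(17,14) (92/5,14) (17,63/4)]
5. Canonical ring: [(17,14) (92/5,14) (17,63/4)]

Clipped polygon: [(17,14) (92/5,14) (17,63/4)]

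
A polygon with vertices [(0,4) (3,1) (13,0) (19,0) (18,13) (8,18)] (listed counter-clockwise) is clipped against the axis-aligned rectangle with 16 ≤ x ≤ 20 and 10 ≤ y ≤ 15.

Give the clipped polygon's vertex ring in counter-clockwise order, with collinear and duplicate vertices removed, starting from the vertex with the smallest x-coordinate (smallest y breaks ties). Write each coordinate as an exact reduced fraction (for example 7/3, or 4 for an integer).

1. After x ≥ 16: [(16,0) (19,0) (18,13) (16,14)]
2. After x ≤ 20: [(16,0) (19,0) (18,13) (16,14)]
3. After y ≥ 10: [(16,10) (237/13,10) (18,13) (16,14)]
4. After y ≤ 15: [(16,10) (237/13,10) (18,13) (16,14)]
5. Canonical ring: [(16,10) (237/13,10) (18,13) (16,14)]

Clipped polygon: [(16,10) (237/13,10) (18,13) (16,14)]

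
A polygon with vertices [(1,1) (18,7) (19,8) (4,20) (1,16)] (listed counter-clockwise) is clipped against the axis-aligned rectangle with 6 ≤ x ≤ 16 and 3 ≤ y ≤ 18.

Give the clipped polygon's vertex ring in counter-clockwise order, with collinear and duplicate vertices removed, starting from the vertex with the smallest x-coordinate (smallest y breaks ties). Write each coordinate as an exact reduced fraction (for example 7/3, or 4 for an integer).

1. After x ≥ 6: [(6,47/17) (18,7) (19,8) (6,92/5)]
2. After x ≤ 16: [(6,47/17) (16,107/17) (16,52/5) (6,92/5)]
3. After y ≥ 3: [(6,3) (20/3,3) (16,107/17) (16,52/5) (6,92/5)]
4. After y ≤ 18: [(6,18) (6,3) (20/3,3) (16,107/17) (16,52/5) (13/2,18)]
5. Canonical ring: [(6,3) (20/3,3) (16,107/17) (16,52/5) (13/2,18) (6,18)]

Clipped polygon: [(6,3) (20/3,3) (16,107/17) (16,52/5) (13/2,18) (6,18)]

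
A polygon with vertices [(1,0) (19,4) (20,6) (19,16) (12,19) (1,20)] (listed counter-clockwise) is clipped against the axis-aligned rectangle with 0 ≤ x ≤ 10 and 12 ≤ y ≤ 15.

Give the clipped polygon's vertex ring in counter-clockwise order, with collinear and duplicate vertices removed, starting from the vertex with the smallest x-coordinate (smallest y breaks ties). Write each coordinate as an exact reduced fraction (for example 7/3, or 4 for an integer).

1. After x ≥ 0: [(1,0) (19,4) (20,6) (19,16) (12,19) (1,20)]
2. After x ≤ 10: [(1,0) (10,2) (10,211/11) (1,20)]
3. After y ≥ 12: [(1,12) (10,12) (10,211/11) (1,20)]
4. After y ≤ 15: [(1,15) (1,12) (10,12) (10,15)]
5. Canonical ring: [(1,12) (10,12) (10,15) (1,15)]

Clipped polygon: [(1,12) (10,12) (10,15) (1,15)]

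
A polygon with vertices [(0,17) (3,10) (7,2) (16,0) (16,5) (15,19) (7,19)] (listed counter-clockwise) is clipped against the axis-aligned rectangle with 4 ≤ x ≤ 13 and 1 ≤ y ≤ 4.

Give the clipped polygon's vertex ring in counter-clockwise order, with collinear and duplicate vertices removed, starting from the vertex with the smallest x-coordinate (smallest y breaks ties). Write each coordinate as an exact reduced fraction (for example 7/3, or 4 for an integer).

1. After x ≥ 4: [(4,127/7) (4,8) (7,2) (16,0) (16,5) (15,19) (7,19)]
2. After x ≤ 13: [(4,127/7) (4,8) (7,2) (13,2/3) (13,19) (7,19)]
3. After y ≥ 1: [(4,127/7) (4,8) (7,2) (23/2,1) (13,1) (13,19) (7,19)]
4. After y ≤ 4: [(6,4) (7,2) (23/2,1) (13,1) (13,4)]
5. Canonical ring: [(6,4) (7,2) (23/2,1) (13,1) (13,4)]

Clipped polygon: [(6,4) (7,2) (23/2,1) (13,1) (13,4)]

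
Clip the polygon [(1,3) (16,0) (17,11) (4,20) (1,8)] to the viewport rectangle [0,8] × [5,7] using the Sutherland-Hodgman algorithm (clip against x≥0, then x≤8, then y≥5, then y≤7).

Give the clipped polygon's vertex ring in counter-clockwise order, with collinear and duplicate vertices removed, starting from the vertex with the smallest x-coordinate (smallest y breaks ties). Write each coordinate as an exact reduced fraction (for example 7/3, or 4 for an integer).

Clipped polygon: [(1,5) (8,5) (8,7) (1,7)]

1. After x ≥ 0: [(1,3) (16,0) (17,11) (4,20) (1,8)]
2. After x ≤ 8: [(1,3) (8,8/5) (8,224/13) (4,20) (1,8)]
3. After y ≥ 5: [(1,5) (8,5) (8,224/13) (4,20) (1,8)]
4. After y ≤ 7: [(1,7) (1,5) (8,5) (8,7)]
5. Canonical ring: [(1,5) (8,5) (8,7) (1,7)]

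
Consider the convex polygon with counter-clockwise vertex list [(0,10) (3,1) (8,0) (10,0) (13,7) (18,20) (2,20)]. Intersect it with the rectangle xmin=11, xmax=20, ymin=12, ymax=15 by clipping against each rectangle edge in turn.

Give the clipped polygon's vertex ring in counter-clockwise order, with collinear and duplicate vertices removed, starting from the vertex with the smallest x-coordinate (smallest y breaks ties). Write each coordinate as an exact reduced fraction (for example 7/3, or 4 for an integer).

Clipped polygon: [(11,12) (194/13,12) (209/13,15) (11,15)]

1. After x ≥ 11: [(11,7/3) (13,7) (18,20) (11,20)]
2. After x ≤ 20: [(11,7/3) (13,7) (18,20) (11,20)]
3. After y ≥ 12: [(11,12) (194/13,12) (18,20) (11,20)]
4. After y ≤ 15: [(11,15) (11,12) (194/13,12) (209/13,15)]
5. Canonical ring: [(11,12) (194/13,12) (209/13,15) (11,15)]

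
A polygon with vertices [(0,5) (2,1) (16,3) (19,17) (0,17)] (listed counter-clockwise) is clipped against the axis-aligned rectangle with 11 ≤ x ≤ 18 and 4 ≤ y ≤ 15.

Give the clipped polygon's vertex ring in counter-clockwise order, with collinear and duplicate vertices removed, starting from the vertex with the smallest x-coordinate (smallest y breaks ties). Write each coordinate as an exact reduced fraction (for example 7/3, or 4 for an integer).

Clipped polygon: [(11,4) (227/14,4) (18,37/3) (18,15) (11,15)]

1. After x ≥ 11: [(11,16/7) (16,3) (19,17) (11,17)]
2. After x ≤ 18: [(11,16/7) (16,3) (18,37/3) (18,17) (11,17)]
3. After y ≥ 4: [(11,4) (227/14,4) (18,37/3) (18,17) (11,17)]
4. After y ≤ 15: [(11,15) (11,4) (227/14,4) (18,37/3) (18,15)]
5. Canonical ring: [(11,4) (227/14,4) (18,37/3) (18,15) (11,15)]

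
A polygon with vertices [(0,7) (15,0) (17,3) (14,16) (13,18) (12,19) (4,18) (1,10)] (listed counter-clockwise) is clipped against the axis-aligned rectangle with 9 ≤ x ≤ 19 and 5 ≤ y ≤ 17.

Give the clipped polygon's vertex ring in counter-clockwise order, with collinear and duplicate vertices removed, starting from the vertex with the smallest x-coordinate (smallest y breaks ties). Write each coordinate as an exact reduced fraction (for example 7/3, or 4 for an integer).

Clipped polygon: [(9,5) (215/13,5) (14,16) (27/2,17) (9,17)]

1. After x ≥ 9: [(9,14/5) (15,0) (17,3) (14,16) (13,18) (12,19) (9,149/8)]
2. After x ≤ 19: [(9,14/5) (15,0) (17,3) (14,16) (13,18) (12,19) (9,149/8)]
3. After y ≥ 5: [(9,5) (215/13,5) (14,16) (13,18) (12,19) (9,149/8)]
4. After y ≤ 17: [(9,17) (9,5) (215/13,5) (14,16) (27/2,17)]
5. Canonical ring: [(9,5) (215/13,5) (14,16) (27/2,17) (9,17)]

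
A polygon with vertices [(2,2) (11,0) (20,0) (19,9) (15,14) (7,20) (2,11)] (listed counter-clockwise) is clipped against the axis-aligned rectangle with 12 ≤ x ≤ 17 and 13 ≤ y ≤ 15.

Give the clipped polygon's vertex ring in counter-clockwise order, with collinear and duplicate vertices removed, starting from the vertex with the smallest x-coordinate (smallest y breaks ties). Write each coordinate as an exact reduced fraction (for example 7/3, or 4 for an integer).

1. After x ≥ 12: [(12,0) (20,0) (19,9) (15,14) (12,65/4)]
2. After x ≤ 17: [(12,0) (17,0) (17,23/2) (15,14) (12,65/4)]
3. After y ≥ 13: [(12,13) (79/5,13) (15,14) (12,65/4)]
4. After y ≤ 15: [(12,15) (12,13) (79/5,13) (15,14) (41/3,15)]
5. Canonical ring: [(12,13) (79/5,13) (15,14) (41/3,15) (12,15)]

Clipped polygon: [(12,13) (79/5,13) (15,14) (41/3,15) (12,15)]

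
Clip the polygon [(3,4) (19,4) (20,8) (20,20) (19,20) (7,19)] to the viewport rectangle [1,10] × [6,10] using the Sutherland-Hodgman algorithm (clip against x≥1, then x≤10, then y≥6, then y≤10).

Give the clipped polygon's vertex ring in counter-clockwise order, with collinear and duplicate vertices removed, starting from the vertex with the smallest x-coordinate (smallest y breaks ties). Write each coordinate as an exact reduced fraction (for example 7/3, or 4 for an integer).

Clipped polygon: [(53/15,6) (10,6) (10,10) (23/5,10)]

1. After x ≥ 1: [(3,4) (19,4) (20,8) (20,20) (19,20) (7,19)]
2. After x ≤ 10: [(3,4) (10,4) (10,77/4) (7,19)]
3. After y ≥ 6: [(53/15,6) (10,6) (10,77/4) (7,19)]
4. After y ≤ 10: [(23/5,10) (53/15,6) (10,6) (10,10)]
5. Canonical ring: [(53/15,6) (10,6) (10,10) (23/5,10)]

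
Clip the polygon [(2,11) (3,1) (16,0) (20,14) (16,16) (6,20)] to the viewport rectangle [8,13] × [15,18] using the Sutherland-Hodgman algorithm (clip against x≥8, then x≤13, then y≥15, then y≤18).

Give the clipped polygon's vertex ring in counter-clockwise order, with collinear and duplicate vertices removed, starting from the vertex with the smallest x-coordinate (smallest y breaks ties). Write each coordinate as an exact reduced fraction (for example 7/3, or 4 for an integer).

1. After x ≥ 8: [(8,8/13) (16,0) (20,14) (16,16) (8,96/5)]
2. After x ≤ 13: [(8,8/13) (13,3/13) (13,86/5) (8,96/5)]
3. After y ≥ 15: [(8,15) (13,15) (13,86/5) (8,96/5)]
4. After y ≤ 18: [(8,18) (8,15) (13,15) (13,86/5) (11,18)]
5. Canonical ring: [(8,15) (13,15) (13,86/5) (11,18) (8,18)]

Clipped polygon: [(8,15) (13,15) (13,86/5) (11,18) (8,18)]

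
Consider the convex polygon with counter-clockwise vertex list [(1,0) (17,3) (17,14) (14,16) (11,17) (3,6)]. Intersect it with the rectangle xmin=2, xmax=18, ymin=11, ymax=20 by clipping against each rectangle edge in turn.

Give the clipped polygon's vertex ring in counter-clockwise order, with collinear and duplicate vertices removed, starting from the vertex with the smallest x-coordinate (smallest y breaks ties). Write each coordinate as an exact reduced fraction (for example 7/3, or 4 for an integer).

Clipped polygon: [(73/11,11) (17,11) (17,14) (14,16) (11,17)]

1. After x ≥ 2: [(2,3) (2,3/16) (17,3) (17,14) (14,16) (11,17) (3,6)]
2. After x ≤ 18: [(2,3) (2,3/16) (17,3) (17,14) (14,16) (11,17) (3,6)]
3. After y ≥ 11: [(17,11) (17,14) (14,16) (11,17) (73/11,11)]
4. After y ≤ 20: [(17,11) (17,14) (14,16) (11,17) (73/11,11)]
5. Canonical ring: [(73/11,11) (17,11) (17,14) (14,16) (11,17)]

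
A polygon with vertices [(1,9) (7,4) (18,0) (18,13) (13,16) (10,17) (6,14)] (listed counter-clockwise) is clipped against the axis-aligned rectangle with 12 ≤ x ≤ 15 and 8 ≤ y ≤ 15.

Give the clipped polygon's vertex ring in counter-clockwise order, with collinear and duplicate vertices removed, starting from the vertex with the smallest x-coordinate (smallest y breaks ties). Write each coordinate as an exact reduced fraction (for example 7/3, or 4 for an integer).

Clipped polygon: [(12,8) (15,8) (15,74/5) (44/3,15) (12,15)]

1. After x ≥ 12: [(12,24/11) (18,0) (18,13) (13,16) (12,49/3)]
2. After x ≤ 15: [(12,24/11) (15,12/11) (15,74/5) (13,16) (12,49/3)]
3. After y ≥ 8: [(12,8) (15,8) (15,74/5) (13,16) (12,49/3)]
4. After y ≤ 15: [(12,15) (12,8) (15,8) (15,74/5) (44/3,15)]
5. Canonical ring: [(12,8) (15,8) (15,74/5) (44/3,15) (12,15)]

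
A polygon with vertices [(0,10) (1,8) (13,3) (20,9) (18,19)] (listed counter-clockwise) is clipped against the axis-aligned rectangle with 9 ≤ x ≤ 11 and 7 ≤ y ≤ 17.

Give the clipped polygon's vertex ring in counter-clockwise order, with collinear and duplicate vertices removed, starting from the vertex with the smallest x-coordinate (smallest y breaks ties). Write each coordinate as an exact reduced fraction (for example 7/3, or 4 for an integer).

Clipped polygon: [(9,7) (11,7) (11,31/2) (9,29/2)]

1. After x ≥ 9: [(9,29/2) (9,14/3) (13,3) (20,9) (18,19)]
2. After x ≤ 11: [(11,31/2) (9,29/2) (9,14/3) (11,23/6)]
3. After y ≥ 7: [(11,7) (11,31/2) (9,29/2) (9,7)]
4. After y ≤ 17: [(11,7) (11,31/2) (9,29/2) (9,7)]
5. Canonical ring: [(9,7) (11,7) (11,31/2) (9,29/2)]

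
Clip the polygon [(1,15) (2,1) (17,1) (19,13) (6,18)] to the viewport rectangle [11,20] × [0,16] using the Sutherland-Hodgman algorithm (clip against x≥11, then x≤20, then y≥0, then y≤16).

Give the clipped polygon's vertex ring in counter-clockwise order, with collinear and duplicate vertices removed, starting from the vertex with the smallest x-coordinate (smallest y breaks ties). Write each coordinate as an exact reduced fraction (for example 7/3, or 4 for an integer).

Clipped polygon: [(11,1) (17,1) (19,13) (56/5,16) (11,16)]

1. After x ≥ 11: [(11,1) (17,1) (19,13) (11,209/13)]
2. After x ≤ 20: [(11,1) (17,1) (19,13) (11,209/13)]
3. After y ≥ 0: [(11,1) (17,1) (19,13) (11,209/13)]
4. After y ≤ 16: [(11,16) (11,1) (17,1) (19,13) (56/5,16)]
5. Canonical ring: [(11,1) (17,1) (19,13) (56/5,16) (11,16)]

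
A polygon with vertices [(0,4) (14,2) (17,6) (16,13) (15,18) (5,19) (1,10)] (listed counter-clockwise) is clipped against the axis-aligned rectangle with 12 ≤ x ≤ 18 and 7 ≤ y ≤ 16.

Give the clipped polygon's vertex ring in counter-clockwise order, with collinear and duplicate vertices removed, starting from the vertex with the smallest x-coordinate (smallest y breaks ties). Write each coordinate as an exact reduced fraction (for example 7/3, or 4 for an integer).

1. After x ≥ 12: [(12,16/7) (14,2) (17,6) (16,13) (15,18) (12,183/10)]
2. After x ≤ 18: [(12,16/7) (14,2) (17,6) (16,13) (15,18) (12,183/10)]
3. After y ≥ 7: [(12,7) (118/7,7) (16,13) (15,18) (12,183/10)]
4. After y ≤ 16: [(12,16) (12,7) (118/7,7) (16,13) (77/5,16)]
5. Canonical ring: [(12,7) (118/7,7) (16,13) (77/5,16) (12,16)]

Clipped polygon: [(12,7) (118/7,7) (16,13) (77/5,16) (12,16)]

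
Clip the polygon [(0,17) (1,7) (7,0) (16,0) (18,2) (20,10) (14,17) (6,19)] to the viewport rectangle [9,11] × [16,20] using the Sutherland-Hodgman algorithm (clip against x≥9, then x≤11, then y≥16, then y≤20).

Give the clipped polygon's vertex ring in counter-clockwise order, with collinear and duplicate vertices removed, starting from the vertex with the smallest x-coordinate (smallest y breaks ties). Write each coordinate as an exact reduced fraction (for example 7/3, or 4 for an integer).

Clipped polygon: [(9,16) (11,16) (11,71/4) (9,73/4)]

1. After x ≥ 9: [(9,0) (16,0) (18,2) (20,10) (14,17) (9,73/4)]
2. After x ≤ 11: [(9,0) (11,0) (11,71/4) (9,73/4)]
3. After y ≥ 16: [(9,16) (11,16) (11,71/4) (9,73/4)]
4. After y ≤ 20: [(9,16) (11,16) (11,71/4) (9,73/4)]
5. Canonical ring: [(9,16) (11,16) (11,71/4) (9,73/4)]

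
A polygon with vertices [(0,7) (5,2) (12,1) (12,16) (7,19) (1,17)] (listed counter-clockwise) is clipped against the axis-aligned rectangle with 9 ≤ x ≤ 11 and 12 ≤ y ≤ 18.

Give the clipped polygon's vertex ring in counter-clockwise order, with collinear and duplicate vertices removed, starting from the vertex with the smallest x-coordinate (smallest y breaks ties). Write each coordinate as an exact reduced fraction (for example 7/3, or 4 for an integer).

1. After x ≥ 9: [(9,10/7) (12,1) (12,16) (9,89/5)]
2. After x ≤ 11: [(9,10/7) (11,8/7) (11,83/5) (9,89/5)]
3. After y ≥ 12: [(9,12) (11,12) (11,83/5) (9,89/5)]
4. After y ≤ 18: [(9,12) (11,12) (11,83/5) (9,89/5)]
5. Canonical ring: [(9,12) (11,12) (11,83/5) (9,89/5)]

Clipped polygon: [(9,12) (11,12) (11,83/5) (9,89/5)]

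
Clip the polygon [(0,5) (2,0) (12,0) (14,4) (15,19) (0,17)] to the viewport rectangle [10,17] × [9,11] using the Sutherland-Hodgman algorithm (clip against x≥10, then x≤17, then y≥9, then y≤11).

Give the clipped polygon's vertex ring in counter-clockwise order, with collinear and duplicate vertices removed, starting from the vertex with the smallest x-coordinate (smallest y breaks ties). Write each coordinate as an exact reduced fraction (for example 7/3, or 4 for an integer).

Clipped polygon: [(10,9) (43/3,9) (217/15,11) (10,11)]

1. After x ≥ 10: [(10,0) (12,0) (14,4) (15,19) (10,55/3)]
2. After x ≤ 17: [(10,0) (12,0) (14,4) (15,19) (10,55/3)]
3. After y ≥ 9: [(10,9) (43/3,9) (15,19) (10,55/3)]
4. After y ≤ 11: [(10,11) (10,9) (43/3,9) (217/15,11)]
5. Canonical ring: [(10,9) (43/3,9) (217/15,11) (10,11)]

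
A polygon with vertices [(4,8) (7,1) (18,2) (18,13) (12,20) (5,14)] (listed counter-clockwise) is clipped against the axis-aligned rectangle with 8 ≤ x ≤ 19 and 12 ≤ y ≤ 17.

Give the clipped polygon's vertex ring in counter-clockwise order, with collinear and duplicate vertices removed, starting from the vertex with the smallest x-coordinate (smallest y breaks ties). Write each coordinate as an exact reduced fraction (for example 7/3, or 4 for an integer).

Clipped polygon: [(8,12) (18,12) (18,13) (102/7,17) (17/2,17) (8,116/7)]

1. After x ≥ 8: [(8,12/11) (18,2) (18,13) (12,20) (8,116/7)]
2. After x ≤ 19: [(8,12/11) (18,2) (18,13) (12,20) (8,116/7)]
3. After y ≥ 12: [(8,12) (18,12) (18,13) (12,20) (8,116/7)]
4. After y ≤ 17: [(8,12) (18,12) (18,13) (102/7,17) (17/2,17) (8,116/7)]
5. Canonical ring: [(8,12) (18,12) (18,13) (102/7,17) (17/2,17) (8,116/7)]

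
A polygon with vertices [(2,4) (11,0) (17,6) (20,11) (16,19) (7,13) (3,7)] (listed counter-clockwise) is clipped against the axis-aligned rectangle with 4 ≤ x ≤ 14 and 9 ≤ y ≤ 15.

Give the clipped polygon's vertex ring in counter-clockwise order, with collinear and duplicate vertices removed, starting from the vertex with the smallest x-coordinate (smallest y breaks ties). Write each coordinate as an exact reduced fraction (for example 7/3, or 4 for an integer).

1. After x ≥ 4: [(4,28/9) (11,0) (17,6) (20,11) (16,19) (7,13) (4,17/2)]
2. After x ≤ 14: [(4,28/9) (11,0) (14,3) (14,53/3) (7,13) (4,17/2)]
3. After y ≥ 9: [(14,9) (14,53/3) (7,13) (13/3,9)]
4. After y ≤ 15: [(14,9) (14,15) (10,15) (7,13) (13/3,9)]
5. Canonical ring: [(13/3,9) (14,9) (14,15) (10,15) (7,13)]

Clipped polygon: [(13/3,9) (14,9) (14,15) (10,15) (7,13)]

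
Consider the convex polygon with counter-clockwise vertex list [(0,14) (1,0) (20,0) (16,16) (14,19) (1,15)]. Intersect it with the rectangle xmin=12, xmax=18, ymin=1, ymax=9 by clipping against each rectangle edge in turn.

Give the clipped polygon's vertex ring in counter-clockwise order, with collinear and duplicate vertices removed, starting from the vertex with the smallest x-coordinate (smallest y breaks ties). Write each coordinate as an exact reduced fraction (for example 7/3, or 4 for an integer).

Clipped polygon: [(12,1) (18,1) (18,8) (71/4,9) (12,9)]

1. After x ≥ 12: [(12,0) (20,0) (16,16) (14,19) (12,239/13)]
2. After x ≤ 18: [(12,0) (18,0) (18,8) (16,16) (14,19) (12,239/13)]
3. After y ≥ 1: [(12,1) (18,1) (18,8) (16,16) (14,19) (12,239/13)]
4. After y ≤ 9: [(12,9) (12,1) (18,1) (18,8) (71/4,9)]
5. Canonical ring: [(12,1) (18,1) (18,8) (71/4,9) (12,9)]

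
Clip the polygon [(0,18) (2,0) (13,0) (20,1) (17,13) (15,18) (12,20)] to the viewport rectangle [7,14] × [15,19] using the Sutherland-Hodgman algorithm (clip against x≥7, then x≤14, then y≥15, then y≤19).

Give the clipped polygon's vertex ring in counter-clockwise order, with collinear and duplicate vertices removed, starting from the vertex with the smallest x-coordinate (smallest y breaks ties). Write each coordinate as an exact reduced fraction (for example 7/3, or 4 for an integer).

Clipped polygon: [(7,15) (14,15) (14,56/3) (27/2,19) (7,19)]

1. After x ≥ 7: [(7,115/6) (7,0) (13,0) (20,1) (17,13) (15,18) (12,20)]
2. After x ≤ 14: [(7,115/6) (7,0) (13,0) (14,1/7) (14,56/3) (12,20)]
3. After y ≥ 15: [(7,115/6) (7,15) (14,15) (14,56/3) (12,20)]
4. After y ≤ 19: [(7,19) (7,15) (14,15) (14,56/3) (27/2,19)]
5. Canonical ring: [(7,15) (14,15) (14,56/3) (27/2,19) (7,19)]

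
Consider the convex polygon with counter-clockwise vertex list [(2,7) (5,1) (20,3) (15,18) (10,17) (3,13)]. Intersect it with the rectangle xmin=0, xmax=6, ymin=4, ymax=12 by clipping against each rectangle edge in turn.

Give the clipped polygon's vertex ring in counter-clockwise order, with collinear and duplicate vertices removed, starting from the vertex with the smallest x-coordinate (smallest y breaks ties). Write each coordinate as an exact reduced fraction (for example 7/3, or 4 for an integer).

1. After x ≥ 0: [(2,7) (5,1) (20,3) (15,18) (10,17) (3,13)]
2. After x ≤ 6: [(2,7) (5,1) (6,17/15) (6,103/7) (3,13)]
3. After y ≥ 4: [(2,7) (7/2,4) (6,4) (6,103/7) (3,13)]
4. After y ≤ 12: [(17/6,12) (2,7) (7/2,4) (6,4) (6,12)]
5. Canonical ring: [(2,7) (7/2,4) (6,4) (6,12) (17/6,12)]

Clipped polygon: [(2,7) (7/2,4) (6,4) (6,12) (17/6,12)]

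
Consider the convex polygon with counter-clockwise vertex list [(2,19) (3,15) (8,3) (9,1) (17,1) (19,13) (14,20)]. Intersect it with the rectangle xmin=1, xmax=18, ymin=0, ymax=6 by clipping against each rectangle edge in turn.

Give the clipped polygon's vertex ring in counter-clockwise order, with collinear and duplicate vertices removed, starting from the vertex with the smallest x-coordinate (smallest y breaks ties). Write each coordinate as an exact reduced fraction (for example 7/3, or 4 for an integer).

1. After x ≥ 1: [(2,19) (3,15) (8,3) (9,1) (17,1) (19,13) (14,20)]
2. After x ≤ 18: [(2,19) (3,15) (8,3) (9,1) (17,1) (18,7) (18,72/5) (14,20)]
3. After y ≥ 0: [(2,19) (3,15) (8,3) (9,1) (17,1) (18,7) (18,72/5) (14,20)]
4. After y ≤ 6: [(27/4,6) (8,3) (9,1) (17,1) (107/6,6)]
5. Canonical ring: [(27/4,6) (8,3) (9,1) (17,1) (107/6,6)]

Clipped polygon: [(27/4,6) (8,3) (9,1) (17,1) (107/6,6)]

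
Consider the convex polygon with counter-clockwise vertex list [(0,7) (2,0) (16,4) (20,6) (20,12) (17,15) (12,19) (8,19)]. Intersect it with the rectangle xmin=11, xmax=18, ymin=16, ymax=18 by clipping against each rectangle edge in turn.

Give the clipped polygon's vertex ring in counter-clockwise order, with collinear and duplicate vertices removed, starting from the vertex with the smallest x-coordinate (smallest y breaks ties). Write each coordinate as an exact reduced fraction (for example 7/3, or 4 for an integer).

Clipped polygon: [(11,16) (63/4,16) (53/4,18) (11,18)]

1. After x ≥ 11: [(11,18/7) (16,4) (20,6) (20,12) (17,15) (12,19) (11,19)]
2. After x ≤ 18: [(11,18/7) (16,4) (18,5) (18,14) (17,15) (12,19) (11,19)]
3. After y ≥ 16: [(11,16) (63/4,16) (12,19) (11,19)]
4. After y ≤ 18: [(11,18) (11,16) (63/4,16) (53/4,18)]
5. Canonical ring: [(11,16) (63/4,16) (53/4,18) (11,18)]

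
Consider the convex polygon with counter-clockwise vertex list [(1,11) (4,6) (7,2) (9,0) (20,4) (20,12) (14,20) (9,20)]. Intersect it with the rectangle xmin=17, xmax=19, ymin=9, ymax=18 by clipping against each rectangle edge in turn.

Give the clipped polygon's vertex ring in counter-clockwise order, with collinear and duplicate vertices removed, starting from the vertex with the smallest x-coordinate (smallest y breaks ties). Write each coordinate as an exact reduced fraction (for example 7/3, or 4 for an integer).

1. After x ≥ 17: [(17,32/11) (20,4) (20,12) (17,16)]
2. After x ≤ 19: [(17,32/11) (19,40/11) (19,40/3) (17,16)]
3. After y ≥ 9: [(17,9) (19,9) (19,40/3) (17,16)]
4. After y ≤ 18: [(17,9) (19,9) (19,40/3) (17,16)]
5. Canonical ring: [(17,9) (19,9) (19,40/3) (17,16)]

Clipped polygon: [(17,9) (19,9) (19,40/3) (17,16)]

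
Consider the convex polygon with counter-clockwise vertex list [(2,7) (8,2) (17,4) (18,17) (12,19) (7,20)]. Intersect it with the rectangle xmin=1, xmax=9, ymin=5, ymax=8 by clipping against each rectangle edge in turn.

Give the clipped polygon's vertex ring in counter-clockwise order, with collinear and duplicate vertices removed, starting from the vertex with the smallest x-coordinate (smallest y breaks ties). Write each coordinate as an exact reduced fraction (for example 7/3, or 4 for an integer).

Clipped polygon: [(2,7) (22/5,5) (9,5) (9,8) (31/13,8)]

1. After x ≥ 1: [(2,7) (8,2) (17,4) (18,17) (12,19) (7,20)]
2. After x ≤ 9: [(2,7) (8,2) (9,20/9) (9,98/5) (7,20)]
3. After y ≥ 5: [(2,7) (22/5,5) (9,5) (9,98/5) (7,20)]
4. After y ≤ 8: [(31/13,8) (2,7) (22/5,5) (9,5) (9,8)]
5. Canonical ring: [(2,7) (22/5,5) (9,5) (9,8) (31/13,8)]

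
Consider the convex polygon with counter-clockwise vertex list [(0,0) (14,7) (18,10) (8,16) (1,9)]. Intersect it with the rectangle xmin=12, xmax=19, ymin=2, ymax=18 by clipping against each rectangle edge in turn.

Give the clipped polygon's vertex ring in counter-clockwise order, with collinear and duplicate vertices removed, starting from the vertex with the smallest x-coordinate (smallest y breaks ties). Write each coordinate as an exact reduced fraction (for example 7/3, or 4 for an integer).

1. After x ≥ 12: [(12,6) (14,7) (18,10) (12,68/5)]
2. After x ≤ 19: [(12,6) (14,7) (18,10) (12,68/5)]
3. After y ≥ 2: [(12,6) (14,7) (18,10) (12,68/5)]
4. After y ≤ 18: [(12,6) (14,7) (18,10) (12,68/5)]
5. Canonical ring: [(12,6) (14,7) (18,10) (12,68/5)]

Clipped polygon: [(12,6) (14,7) (18,10) (12,68/5)]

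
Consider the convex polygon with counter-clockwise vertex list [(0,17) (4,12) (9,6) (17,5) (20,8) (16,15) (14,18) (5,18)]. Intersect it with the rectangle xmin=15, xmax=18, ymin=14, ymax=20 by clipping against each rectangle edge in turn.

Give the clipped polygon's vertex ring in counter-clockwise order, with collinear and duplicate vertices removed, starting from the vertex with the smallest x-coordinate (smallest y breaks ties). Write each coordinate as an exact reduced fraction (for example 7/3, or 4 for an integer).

Clipped polygon: [(15,14) (116/7,14) (16,15) (15,33/2)]

1. After x ≥ 15: [(15,21/4) (17,5) (20,8) (16,15) (15,33/2)]
2. After x ≤ 18: [(15,21/4) (17,5) (18,6) (18,23/2) (16,15) (15,33/2)]
3. After y ≥ 14: [(15,14) (116/7,14) (16,15) (15,33/2)]
4. After y ≤ 20: [(15,14) (116/7,14) (16,15) (15,33/2)]
5. Canonical ring: [(15,14) (116/7,14) (16,15) (15,33/2)]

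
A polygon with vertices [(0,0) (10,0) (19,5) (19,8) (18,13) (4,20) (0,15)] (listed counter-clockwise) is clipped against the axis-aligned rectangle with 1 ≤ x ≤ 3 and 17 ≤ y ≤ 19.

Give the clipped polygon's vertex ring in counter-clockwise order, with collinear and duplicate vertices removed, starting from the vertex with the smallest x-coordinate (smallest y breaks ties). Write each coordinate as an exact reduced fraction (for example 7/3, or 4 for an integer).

Clipped polygon: [(8/5,17) (3,17) (3,75/4)]

1. After x ≥ 1: [(1,0) (10,0) (19,5) (19,8) (18,13) (4,20) (1,65/4)]
2. After x ≤ 3: [(1,0) (3,0) (3,75/4) (1,65/4)]
3. After y ≥ 17: [(3,17) (3,75/4) (8/5,17)]
4. After y ≤ 19: [(3,17) (3,75/4) (8/5,17)]
5. Canonical ring: [(8/5,17) (3,17) (3,75/4)]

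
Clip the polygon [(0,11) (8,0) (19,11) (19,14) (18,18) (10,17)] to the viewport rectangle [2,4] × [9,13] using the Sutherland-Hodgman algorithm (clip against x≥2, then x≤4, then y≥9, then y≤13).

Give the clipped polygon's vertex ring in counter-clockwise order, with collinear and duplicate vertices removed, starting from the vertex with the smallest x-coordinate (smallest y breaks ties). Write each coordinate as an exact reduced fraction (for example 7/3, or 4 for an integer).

Clipped polygon: [(2,9) (4,9) (4,13) (10/3,13) (2,61/5)]

1. After x ≥ 2: [(2,61/5) (2,33/4) (8,0) (19,11) (19,14) (18,18) (10,17)]
2. After x ≤ 4: [(4,67/5) (2,61/5) (2,33/4) (4,11/2)]
3. After y ≥ 9: [(4,9) (4,67/5) (2,61/5) (2,9)]
4. After y ≤ 13: [(4,9) (4,13) (10/3,13) (2,61/5) (2,9)]
5. Canonical ring: [(2,9) (4,9) (4,13) (10/3,13) (2,61/5)]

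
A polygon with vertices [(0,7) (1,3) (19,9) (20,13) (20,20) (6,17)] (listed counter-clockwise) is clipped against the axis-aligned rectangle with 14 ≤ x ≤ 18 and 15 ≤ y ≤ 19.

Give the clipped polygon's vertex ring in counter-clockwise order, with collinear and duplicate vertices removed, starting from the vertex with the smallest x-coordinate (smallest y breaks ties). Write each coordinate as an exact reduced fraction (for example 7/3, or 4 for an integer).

Clipped polygon: [(14,15) (18,15) (18,19) (46/3,19) (14,131/7)]

1. After x ≥ 14: [(14,22/3) (19,9) (20,13) (20,20) (14,131/7)]
2. After x ≤ 18: [(14,22/3) (18,26/3) (18,137/7) (14,131/7)]
3. After y ≥ 15: [(14,15) (18,15) (18,137/7) (14,131/7)]
4. After y ≤ 19: [(14,15) (18,15) (18,19) (46/3,19) (14,131/7)]
5. Canonical ring: [(14,15) (18,15) (18,19) (46/3,19) (14,131/7)]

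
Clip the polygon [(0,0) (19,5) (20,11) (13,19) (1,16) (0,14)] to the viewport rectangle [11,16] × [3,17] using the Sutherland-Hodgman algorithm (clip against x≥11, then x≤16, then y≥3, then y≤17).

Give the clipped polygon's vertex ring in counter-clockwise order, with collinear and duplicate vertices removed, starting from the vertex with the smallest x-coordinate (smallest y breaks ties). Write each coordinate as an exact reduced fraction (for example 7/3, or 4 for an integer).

1. After x ≥ 11: [(11,55/19) (19,5) (20,11) (13,19) (11,37/2)]
2. After x ≤ 16: [(11,55/19) (16,80/19) (16,109/7) (13,19) (11,37/2)]
3. After y ≥ 3: [(11,3) (57/5,3) (16,80/19) (16,109/7) (13,19) (11,37/2)]
4. After y ≤ 17: [(11,17) (11,3) (57/5,3) (16,80/19) (16,109/7) (59/4,17)]
5. Canonical ring: [(11,3) (57/5,3) (16,80/19) (16,109/7) (59/4,17) (11,17)]

Clipped polygon: [(11,3) (57/5,3) (16,80/19) (16,109/7) (59/4,17) (11,17)]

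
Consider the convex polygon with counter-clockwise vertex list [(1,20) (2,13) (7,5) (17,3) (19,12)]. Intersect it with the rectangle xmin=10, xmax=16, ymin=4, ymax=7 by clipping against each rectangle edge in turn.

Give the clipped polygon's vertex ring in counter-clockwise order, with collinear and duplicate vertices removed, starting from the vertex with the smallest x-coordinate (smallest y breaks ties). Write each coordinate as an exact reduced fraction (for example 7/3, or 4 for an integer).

1. After x ≥ 10: [(10,16) (10,22/5) (17,3) (19,12)]
2. After x ≤ 16: [(16,40/3) (10,16) (10,22/5) (16,16/5)]
3. After y ≥ 4: [(16,4) (16,40/3) (10,16) (10,22/5) (12,4)]
4. After y ≤ 7: [(16,4) (16,7) (10,7) (10,22/5) (12,4)]
5. Canonical ring: [(10,22/5) (12,4) (16,4) (16,7) (10,7)]

Clipped polygon: [(10,22/5) (12,4) (16,4) (16,7) (10,7)]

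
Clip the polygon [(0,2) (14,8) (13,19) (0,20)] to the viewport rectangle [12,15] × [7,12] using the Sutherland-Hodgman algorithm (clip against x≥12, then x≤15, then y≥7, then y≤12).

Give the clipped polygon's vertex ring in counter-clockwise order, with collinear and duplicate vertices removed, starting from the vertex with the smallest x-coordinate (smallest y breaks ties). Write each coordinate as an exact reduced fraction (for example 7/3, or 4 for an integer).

Clipped polygon: [(12,50/7) (14,8) (150/11,12) (12,12)]

1. After x ≥ 12: [(12,50/7) (14,8) (13,19) (12,248/13)]
2. After x ≤ 15: [(12,50/7) (14,8) (13,19) (12,248/13)]
3. After y ≥ 7: [(12,50/7) (14,8) (13,19) (12,248/13)]
4. After y ≤ 12: [(12,12) (12,50/7) (14,8) (150/11,12)]
5. Canonical ring: [(12,50/7) (14,8) (150/11,12) (12,12)]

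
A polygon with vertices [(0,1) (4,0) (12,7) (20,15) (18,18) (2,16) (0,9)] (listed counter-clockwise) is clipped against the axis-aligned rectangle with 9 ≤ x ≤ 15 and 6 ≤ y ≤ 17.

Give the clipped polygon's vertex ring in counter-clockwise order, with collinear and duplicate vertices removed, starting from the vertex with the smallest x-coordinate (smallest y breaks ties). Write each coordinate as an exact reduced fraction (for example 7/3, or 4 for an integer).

1. After x ≥ 9: [(9,35/8) (12,7) (20,15) (18,18) (9,135/8)]
2. After x ≤ 15: [(9,35/8) (12,7) (15,10) (15,141/8) (9,135/8)]
3. After y ≥ 6: [(9,6) (76/7,6) (12,7) (15,10) (15,141/8) (9,135/8)]
4. After y ≤ 17: [(9,6) (76/7,6) (12,7) (15,10) (15,17) (10,17) (9,135/8)]
5. Canonical ring: [(9,6) (76/7,6) (12,7) (15,10) (15,17) (10,17) (9,135/8)]

Clipped polygon: [(9,6) (76/7,6) (12,7) (15,10) (15,17) (10,17) (9,135/8)]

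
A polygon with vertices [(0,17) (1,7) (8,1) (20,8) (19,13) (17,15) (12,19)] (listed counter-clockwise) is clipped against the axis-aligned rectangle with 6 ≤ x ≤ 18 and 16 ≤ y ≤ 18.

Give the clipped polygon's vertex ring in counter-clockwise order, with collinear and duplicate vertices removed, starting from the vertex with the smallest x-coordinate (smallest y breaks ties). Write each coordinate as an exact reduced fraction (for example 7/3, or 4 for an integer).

Clipped polygon: [(6,16) (63/4,16) (53/4,18) (6,18)]

1. After x ≥ 6: [(6,18) (6,19/7) (8,1) (20,8) (19,13) (17,15) (12,19)]
2. After x ≤ 18: [(6,18) (6,19/7) (8,1) (18,41/6) (18,14) (17,15) (12,19)]
3. After y ≥ 16: [(6,18) (6,16) (63/4,16) (12,19)]
4. After y ≤ 18: [(6,18) (6,18) (6,16) (63/4,16) (53/4,18)]
5. Canonical ring: [(6,16) (63/4,16) (53/4,18) (6,18)]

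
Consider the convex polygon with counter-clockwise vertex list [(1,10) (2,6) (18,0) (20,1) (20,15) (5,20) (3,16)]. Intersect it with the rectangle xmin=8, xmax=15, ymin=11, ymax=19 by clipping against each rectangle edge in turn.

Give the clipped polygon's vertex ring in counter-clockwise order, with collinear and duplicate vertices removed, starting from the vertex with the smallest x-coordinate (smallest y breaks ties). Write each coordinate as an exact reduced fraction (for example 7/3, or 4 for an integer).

Clipped polygon: [(8,11) (15,11) (15,50/3) (8,19)]

1. After x ≥ 8: [(8,15/4) (18,0) (20,1) (20,15) (8,19)]
2. After x ≤ 15: [(8,15/4) (15,9/8) (15,50/3) (8,19)]
3. After y ≥ 11: [(8,11) (15,11) (15,50/3) (8,19)]
4. After y ≤ 19: [(8,11) (15,11) (15,50/3) (8,19)]
5. Canonical ring: [(8,11) (15,11) (15,50/3) (8,19)]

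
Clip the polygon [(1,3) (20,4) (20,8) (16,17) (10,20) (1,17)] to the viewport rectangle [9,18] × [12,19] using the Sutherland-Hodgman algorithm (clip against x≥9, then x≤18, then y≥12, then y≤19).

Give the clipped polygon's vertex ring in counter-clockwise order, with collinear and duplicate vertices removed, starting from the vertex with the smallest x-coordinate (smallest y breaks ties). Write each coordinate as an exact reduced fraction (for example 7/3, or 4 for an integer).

1. After x ≥ 9: [(9,65/19) (20,4) (20,8) (16,17) (10,20) (9,59/3)]
2. After x ≤ 18: [(9,65/19) (18,74/19) (18,25/2) (16,17) (10,20) (9,59/3)]
3. After y ≥ 12: [(9,12) (18,12) (18,25/2) (16,17) (10,20) (9,59/3)]
4. After y ≤ 19: [(9,19) (9,12) (18,12) (18,25/2) (16,17) (12,19)]
5. Canonical ring: [(9,12) (18,12) (18,25/2) (16,17) (12,19) (9,19)]

Clipped polygon: [(9,12) (18,12) (18,25/2) (16,17) (12,19) (9,19)]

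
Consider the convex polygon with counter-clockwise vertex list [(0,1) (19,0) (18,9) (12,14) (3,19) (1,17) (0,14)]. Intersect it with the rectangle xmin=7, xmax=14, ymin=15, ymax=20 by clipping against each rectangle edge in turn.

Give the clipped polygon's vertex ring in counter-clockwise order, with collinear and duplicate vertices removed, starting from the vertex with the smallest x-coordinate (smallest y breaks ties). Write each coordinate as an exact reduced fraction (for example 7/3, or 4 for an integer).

1. After x ≥ 7: [(7,12/19) (19,0) (18,9) (12,14) (7,151/9)]
2. After x ≤ 14: [(7,12/19) (14,5/19) (14,37/3) (12,14) (7,151/9)]
3. After y ≥ 15: [(7,15) (51/5,15) (7,151/9)]
4. After y ≤ 20: [(7,15) (51/5,15) (7,151/9)]
5. Canonical ring: [(7,15) (51/5,15) (7,151/9)]

Clipped polygon: [(7,15) (51/5,15) (7,151/9)]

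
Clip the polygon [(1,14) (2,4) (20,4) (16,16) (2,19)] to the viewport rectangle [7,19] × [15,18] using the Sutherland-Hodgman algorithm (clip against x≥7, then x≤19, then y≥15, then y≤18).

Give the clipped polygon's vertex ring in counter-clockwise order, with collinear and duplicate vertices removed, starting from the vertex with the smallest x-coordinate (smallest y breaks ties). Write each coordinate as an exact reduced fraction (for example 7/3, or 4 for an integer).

1. After x ≥ 7: [(7,4) (20,4) (16,16) (7,251/14)]
2. After x ≤ 19: [(7,4) (19,4) (19,7) (16,16) (7,251/14)]
3. After y ≥ 15: [(7,15) (49/3,15) (16,16) (7,251/14)]
4. After y ≤ 18: [(7,15) (49/3,15) (16,16) (7,251/14)]
5. Canonical ring: [(7,15) (49/3,15) (16,16) (7,251/14)]

Clipped polygon: [(7,15) (49/3,15) (16,16) (7,251/14)]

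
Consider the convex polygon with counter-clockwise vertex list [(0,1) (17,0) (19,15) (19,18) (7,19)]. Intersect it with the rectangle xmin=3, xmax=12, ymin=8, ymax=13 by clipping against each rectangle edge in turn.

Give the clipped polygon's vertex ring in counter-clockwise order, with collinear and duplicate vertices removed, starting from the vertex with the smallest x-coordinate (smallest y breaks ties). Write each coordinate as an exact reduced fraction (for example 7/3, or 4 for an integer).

1. After x ≥ 3: [(3,61/7) (3,14/17) (17,0) (19,15) (19,18) (7,19)]
2. After x ≤ 12: [(3,61/7) (3,14/17) (12,5/17) (12,223/12) (7,19)]
3. After y ≥ 8: [(3,61/7) (3,8) (12,8) (12,223/12) (7,19)]
4. After y ≤ 13: [(14/3,13) (3,61/7) (3,8) (12,8) (12,13)]
5. Canonical ring: [(3,8) (12,8) (12,13) (14/3,13) (3,61/7)]

Clipped polygon: [(3,8) (12,8) (12,13) (14/3,13) (3,61/7)]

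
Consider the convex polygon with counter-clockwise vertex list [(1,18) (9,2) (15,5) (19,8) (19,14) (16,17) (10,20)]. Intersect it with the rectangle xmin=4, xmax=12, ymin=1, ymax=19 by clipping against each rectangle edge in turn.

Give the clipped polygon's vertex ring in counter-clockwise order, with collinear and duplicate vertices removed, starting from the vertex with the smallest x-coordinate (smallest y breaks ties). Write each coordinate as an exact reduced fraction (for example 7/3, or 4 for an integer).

Clipped polygon: [(4,12) (9,2) (12,7/2) (12,19) (11/2,19) (4,56/3)]

1. After x ≥ 4: [(4,56/3) (4,12) (9,2) (15,5) (19,8) (19,14) (16,17) (10,20)]
2. After x ≤ 12: [(4,56/3) (4,12) (9,2) (12,7/2) (12,19) (10,20)]
3. After y ≥ 1: [(4,56/3) (4,12) (9,2) (12,7/2) (12,19) (10,20)]
4. After y ≤ 19: [(11/2,19) (4,56/3) (4,12) (9,2) (12,7/2) (12,19) (12,19)]
5. Canonical ring: [(4,12) (9,2) (12,7/2) (12,19) (11/2,19) (4,56/3)]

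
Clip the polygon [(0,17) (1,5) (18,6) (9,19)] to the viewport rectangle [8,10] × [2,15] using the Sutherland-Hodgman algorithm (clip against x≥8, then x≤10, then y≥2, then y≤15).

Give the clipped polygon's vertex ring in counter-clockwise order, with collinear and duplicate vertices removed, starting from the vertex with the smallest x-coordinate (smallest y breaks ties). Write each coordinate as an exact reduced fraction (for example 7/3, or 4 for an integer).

1. After x ≥ 8: [(8,169/9) (8,92/17) (18,6) (9,19)]
2. After x ≤ 10: [(8,169/9) (8,92/17) (10,94/17) (10,158/9) (9,19)]
3. After y ≥ 2: [(8,169/9) (8,92/17) (10,94/17) (10,158/9) (9,19)]
4. After y ≤ 15: [(8,15) (8,92/17) (10,94/17) (10,15)]
5. Canonical ring: [(8,92/17) (10,94/17) (10,15) (8,15)]

Clipped polygon: [(8,92/17) (10,94/17) (10,15) (8,15)]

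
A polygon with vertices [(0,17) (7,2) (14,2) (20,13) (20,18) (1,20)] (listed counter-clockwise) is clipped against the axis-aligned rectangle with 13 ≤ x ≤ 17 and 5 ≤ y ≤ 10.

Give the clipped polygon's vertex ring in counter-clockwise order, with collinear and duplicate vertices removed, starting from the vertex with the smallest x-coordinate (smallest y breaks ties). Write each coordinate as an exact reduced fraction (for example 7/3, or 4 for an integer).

1. After x ≥ 13: [(13,2) (14,2) (20,13) (20,18) (13,356/19)]
2. After x ≤ 17: [(13,2) (14,2) (17,15/2) (17,348/19) (13,356/19)]
3. After y ≥ 5: [(13,5) (172/11,5) (17,15/2) (17,348/19) (13,356/19)]
4. After y ≤ 10: [(13,10) (13,5) (172/11,5) (17,15/2) (17,10)]
5. Canonical ring: [(13,5) (172/11,5) (17,15/2) (17,10) (13,10)]

Clipped polygon: [(13,5) (172/11,5) (17,15/2) (17,10) (13,10)]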